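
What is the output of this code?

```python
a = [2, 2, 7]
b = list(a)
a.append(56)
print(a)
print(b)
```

Key concept: list() constructor creates copy.
Step by step:
`a = [2, 2, 7]` → a = [2, 2, 7]
`b = list(a)` → b = [2, 2, 7]
`a.append(56)` → a = [2, 2, 7, 56]
`print(a)` → prints [2, 2, 7, 56]
`print(b)` → prints [2, 2, 7]

Answer:
[2, 2, 7, 56]
[2, 2, 7]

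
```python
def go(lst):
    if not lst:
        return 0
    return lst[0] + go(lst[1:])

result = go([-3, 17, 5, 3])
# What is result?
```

(-3) + 17 + 5 + 3 + 0 = 22

Answer: 22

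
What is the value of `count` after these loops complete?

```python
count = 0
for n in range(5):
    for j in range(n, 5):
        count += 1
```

Upper triangle: 5 + 4 + ... + 1
`count` takes the values: 0 → 1 → 2 → 3 → 4 → 5 → 6 → 7 → 8 → 9 → 10 → 11 → 12 → 13 → 14 → 15

Answer: 15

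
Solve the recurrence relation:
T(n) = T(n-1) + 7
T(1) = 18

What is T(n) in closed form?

Unrolling: T(n) = T(1) + 7·(n-1) = 18 + 7(n-1) = 7n + 11.

Answer: T(n) = 7n + 11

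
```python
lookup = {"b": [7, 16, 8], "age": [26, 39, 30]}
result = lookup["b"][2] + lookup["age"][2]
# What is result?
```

Trace:
`lookup = {"b": [7, 16, 8], "age": [26, 39, 30]}` → lookup = {'b': [7, 16, 8], 'age': [26, 39, 30]}
`result = lookup["b"][2] + lookup["age"][2]` → result = 38
So result = 38

Answer: 38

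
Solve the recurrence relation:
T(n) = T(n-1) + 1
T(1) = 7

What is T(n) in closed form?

Unrolling: T(n) = T(1) + 1·(n-1) = 7 + 1(n-1) = n + 6.

Answer: T(n) = n + 6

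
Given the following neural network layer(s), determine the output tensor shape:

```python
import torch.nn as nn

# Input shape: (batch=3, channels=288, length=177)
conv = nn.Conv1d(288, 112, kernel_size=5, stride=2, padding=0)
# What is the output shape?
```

Input: (3, 288, 177) -> Output: (3, 112, 87)

Answer: (3, 112, 87)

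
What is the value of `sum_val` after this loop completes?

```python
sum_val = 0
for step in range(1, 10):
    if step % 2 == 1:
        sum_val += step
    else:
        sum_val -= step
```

Add odd, subtract even
`sum_val` takes the values: 0 → 1 → -1 → 2 → -2 → 3 → -3 → 4 → -4 → 5

Answer: 5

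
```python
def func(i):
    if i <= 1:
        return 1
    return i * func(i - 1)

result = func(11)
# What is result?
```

func(11) = 11 * 10 * 9 * 8 * 7 * 6 * 5 * 4 * 3 * 2 * 1 = 39916800

Answer: 39916800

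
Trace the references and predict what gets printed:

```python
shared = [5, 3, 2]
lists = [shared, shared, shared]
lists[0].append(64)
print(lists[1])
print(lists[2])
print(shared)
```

Key concept: list of same reference.
Step by step:
`shared = [5, 3, 2]` → shared = [5, 3, 2]
`lists = [shared, shared, shared]` → lists = [[5, 3, 2], [5, 3, 2], [5, 3, 2]]
`lists[0].append(64)` → shared = [5, 3, 2, 64]; lists = [[5, 3, 2, 64], [5, 3, 2, 64], [5, 3, 2, 64]]
`print(lists[1])` → prints [5, 3, 2, 64]
`print(lists[2])` → prints [5, 3, 2, 64]
`print(shared)` → prints [5, 3, 2, 64]

Answer:
[5, 3, 2, 64]
[5, 3, 2, 64]
[5, 3, 2, 64]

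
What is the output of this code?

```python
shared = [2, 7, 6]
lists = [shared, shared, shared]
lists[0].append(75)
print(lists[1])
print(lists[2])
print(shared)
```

Key concept: list of same reference.
Step by step:
`shared = [2, 7, 6]` → shared = [2, 7, 6]
`lists = [shared, shared, shared]` → lists = [[2, 7, 6], [2, 7, 6], [2, 7, 6]]
`lists[0].append(75)` → shared = [2, 7, 6, 75]; lists = [[2, 7, 6, 75], [2, 7, 6, 75], [2, 7, 6, 75]]
`print(lists[1])` → prints [2, 7, 6, 75]
`print(lists[2])` → prints [2, 7, 6, 75]
`print(shared)` → prints [2, 7, 6, 75]

Answer:
[2, 7, 6, 75]
[2, 7, 6, 75]
[2, 7, 6, 75]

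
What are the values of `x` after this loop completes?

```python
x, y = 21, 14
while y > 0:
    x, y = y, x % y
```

GCD of 21 and 14
`x` takes the values: 21 → 14 → 7

Answer: 7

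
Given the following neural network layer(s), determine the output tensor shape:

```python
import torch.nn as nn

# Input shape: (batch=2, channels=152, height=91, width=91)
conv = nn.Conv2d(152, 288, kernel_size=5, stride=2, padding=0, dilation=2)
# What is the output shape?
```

Input: (2, 152, 91, 91) -> Output: (2, 288, 42, 42)

Answer: (2, 288, 42, 42)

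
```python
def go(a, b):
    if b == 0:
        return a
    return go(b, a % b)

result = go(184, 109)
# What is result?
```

go(184, 109) -> go(109, 75) -> go(75, 34) -> go(34, 7) -> go(7, 6) -> go(6, 1) -> go(1, 0) -> 1

Answer: 1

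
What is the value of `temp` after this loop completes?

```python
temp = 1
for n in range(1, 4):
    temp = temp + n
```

Start at 1, add 1 through 3
`temp` takes the values: 1 → 2 → 4 → 7

Answer: 7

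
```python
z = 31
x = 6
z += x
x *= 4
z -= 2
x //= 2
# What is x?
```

Trace:
`z = 31` → z = 31
`x = 6` → x = 6
`z += x` → z = 37
`x *= 4` → x = 24
`z -= 2` → z = 35
`x //= 2` → x = 12
So x = 12

Answer: 12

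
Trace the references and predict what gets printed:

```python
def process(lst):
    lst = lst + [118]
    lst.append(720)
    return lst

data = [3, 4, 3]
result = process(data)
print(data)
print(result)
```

Key concept: rebinding parameter vs mutation.
Step by step:
`data = [3, 4, 3]` → data = [3, 4, 3]
`result = process(data)` → result = [3, 4, 3, 118, 720]
`print(data)` → prints [3, 4, 3]
`print(result)` → prints [3, 4, 3, 118, 720]

Answer:
[3, 4, 3]
[3, 4, 3, 118, 720]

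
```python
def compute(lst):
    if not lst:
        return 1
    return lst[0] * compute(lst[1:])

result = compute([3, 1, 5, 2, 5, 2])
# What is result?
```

Product over [3, 1, 5, 2, 5, 2] = 3 * 1 * 5 * 2 * 5 * 2 = 300

Answer: 300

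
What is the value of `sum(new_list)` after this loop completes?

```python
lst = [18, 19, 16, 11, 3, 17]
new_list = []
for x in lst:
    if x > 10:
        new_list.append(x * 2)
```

Sum of doubled values > 10
`new_list` takes the values: [] → [36] → [36, 38] → [36, 38, 32] → [36, 38, 32, 22] → [36, 38, 32, 22, 34]
So `sum(new_list)` = 162

Answer: 162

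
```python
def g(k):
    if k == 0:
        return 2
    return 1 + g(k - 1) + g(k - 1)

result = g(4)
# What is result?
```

g(k) = 1 + 2·g(k-1), g(0)=2. Closed form: (2+1)·2^4 - 1 = 47.

Answer: 47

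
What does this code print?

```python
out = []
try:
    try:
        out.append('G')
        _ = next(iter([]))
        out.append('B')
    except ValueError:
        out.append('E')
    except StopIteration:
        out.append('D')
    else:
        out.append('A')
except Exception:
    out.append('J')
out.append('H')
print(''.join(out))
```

Execution trace: 'G' (inner try body) → 'D' (inner except StopIteration) → 'H' (after the try/except). Output: GDH

Answer: GDH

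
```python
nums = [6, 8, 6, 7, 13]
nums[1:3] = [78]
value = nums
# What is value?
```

Trace:
`nums = [6, 8, 6, 7, 13]` → nums = [6, 8, 6, 7, 13]
`nums[1:3] = [78]` → nums = [6, 78, 7, 13]
`value = nums` → value = [6, 78, 7, 13]
So value = [6, 78, 7, 13]

Answer: [6, 78, 7, 13]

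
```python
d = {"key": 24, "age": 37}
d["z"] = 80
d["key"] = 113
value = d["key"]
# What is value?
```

Trace:
`d = {"key": 24, "age": 37}` → d = {'key': 24, 'age': 37}
`d["z"] = 80` → d = {'key': 24, 'age': 37, 'z': 80}
`d["key"] = 113` → d = {'key': 113, 'age': 37, 'z': 80}
`value = d["key"]` → value = 113
So value = 113

Answer: 113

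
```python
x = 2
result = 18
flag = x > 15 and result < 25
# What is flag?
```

Trace:
`x = 2` → x = 2
`result = 18` → result = 18
`flag = x > 15 and result < 25` → flag = False
So flag = False

Answer: False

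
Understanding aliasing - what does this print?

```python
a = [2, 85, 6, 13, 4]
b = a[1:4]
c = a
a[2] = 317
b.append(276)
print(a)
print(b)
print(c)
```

Key concept: slice vs alias.
Step by step:
`a = [2, 85, 6, 13, 4]` → a = [2, 85, 6, 13, 4]
`b = a[1:4]` → b = [85, 6, 13]
`c = a` → c = [2, 85, 6, 13, 4] (same object as a)
`a[2] = 317` → a = [2, 85, 317, 13, 4] (same object as c); c = [2, 85, 317, 13, 4] (same object as a)
`b.append(276)` → b = [85, 6, 13, 276]
`print(a)` → prints [2, 85, 317, 13, 4]
`print(b)` → prints [85, 6, 13, 276]
`print(c)` → prints [2, 85, 317, 13, 4]

Answer:
[2, 85, 317, 13, 4]
[85, 6, 13, 276]
[2, 85, 317, 13, 4]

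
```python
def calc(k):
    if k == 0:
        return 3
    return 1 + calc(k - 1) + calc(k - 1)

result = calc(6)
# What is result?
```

calc(k) = 1 + 2·calc(k-1), calc(0)=3. Closed form: (3+1)·2^6 - 1 = 255.

Answer: 255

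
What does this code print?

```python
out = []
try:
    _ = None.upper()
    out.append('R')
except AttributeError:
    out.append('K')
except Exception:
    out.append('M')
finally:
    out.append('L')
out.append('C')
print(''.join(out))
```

Execution trace: 'K' (except AttributeError) → 'L' (finally) → 'C' (after the try/except). Output: KLC

Answer: KLC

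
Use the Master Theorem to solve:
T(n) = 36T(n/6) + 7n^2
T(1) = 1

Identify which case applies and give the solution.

a=36, b=6, f(n)=7n^2. log_6(36) = 2. Since c=2 = 2, Case 2 applies: T(n) = Θ(n^log_b(a) · log n) = O(n^2 log n).

Answer: O(n^2 log n) - Case 2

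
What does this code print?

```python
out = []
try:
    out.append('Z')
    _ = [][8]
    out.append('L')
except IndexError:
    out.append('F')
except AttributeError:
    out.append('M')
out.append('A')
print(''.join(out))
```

Execution trace: 'Z' (try body) → 'F' (except IndexError) → 'A' (after the try/except). Output: ZFA

Answer: ZFA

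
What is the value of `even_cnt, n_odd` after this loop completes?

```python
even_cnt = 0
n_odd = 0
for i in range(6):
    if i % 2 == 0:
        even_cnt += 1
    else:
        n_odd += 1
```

Count evens and odds in range(6)
`even_cnt, n_odd` takes the values: (0, 0) → (1, 0) → (1, 1) → (2, 1) → (2, 2) → (3, 2) → (3, 3)

Answer: 3, 3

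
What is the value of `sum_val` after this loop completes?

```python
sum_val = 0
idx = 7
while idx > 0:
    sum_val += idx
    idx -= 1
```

Sum 7 down to 1
`sum_val` takes the values: 0 → 7 → 13 → 18 → 22 → 25 → 27 → 28

Answer: 28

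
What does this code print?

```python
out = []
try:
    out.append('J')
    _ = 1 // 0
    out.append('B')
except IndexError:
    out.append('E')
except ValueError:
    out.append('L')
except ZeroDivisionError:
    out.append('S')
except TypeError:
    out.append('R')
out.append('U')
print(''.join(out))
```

Execution trace: 'J' (try body) → 'S' (except ZeroDivisionError) → 'U' (after the try/except). Output: JSU

Answer: JSU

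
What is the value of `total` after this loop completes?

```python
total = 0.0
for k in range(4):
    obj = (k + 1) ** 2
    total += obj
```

Sum of squared losses 1² + 2² + ... + 4²
`total` takes the values: 0.0 → 1.0 → 5.0 → 14.0 → 30.0

Answer: 30.0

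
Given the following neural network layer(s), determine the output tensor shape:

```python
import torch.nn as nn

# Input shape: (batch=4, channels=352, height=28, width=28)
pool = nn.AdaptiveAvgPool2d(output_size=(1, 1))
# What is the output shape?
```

Input: (4, 352, 28, 28) -> Output: (4, 352, 1, 1)

Answer: (4, 352, 1, 1)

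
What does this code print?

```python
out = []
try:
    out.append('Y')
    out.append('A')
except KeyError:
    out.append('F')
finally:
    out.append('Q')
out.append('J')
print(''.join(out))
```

Execution trace: 'Y' (try body) → 'A' (try body, no exception) → 'Q' (finally) → 'J' (after the try/except). Output: YAQJ

Answer: YAQJ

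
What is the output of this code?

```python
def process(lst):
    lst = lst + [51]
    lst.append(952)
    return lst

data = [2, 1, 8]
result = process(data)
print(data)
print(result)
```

Key concept: rebinding parameter vs mutation.
Step by step:
`data = [2, 1, 8]` → data = [2, 1, 8]
`result = process(data)` → result = [2, 1, 8, 51, 952]
`print(data)` → prints [2, 1, 8]
`print(result)` → prints [2, 1, 8, 51, 952]

Answer:
[2, 1, 8]
[2, 1, 8, 51, 952]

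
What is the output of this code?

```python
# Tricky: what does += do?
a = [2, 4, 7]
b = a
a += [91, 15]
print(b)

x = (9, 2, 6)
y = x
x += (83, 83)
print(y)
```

Key concept: += behavior differs for mutable vs immutable.
Step by step:
`a = [2, 4, 7]` → a = [2, 4, 7]
`b = a` → b = [2, 4, 7] (same object as a)
`a += [91, 15]` → a = [2, 4, 7, 91, 15] (same object as b); b = [2, 4, 7, 91, 15] (same object as a)
`print(b)` → prints [2, 4, 7, 91, 15]
`x = (9, 2, 6)` → x = (9, 2, 6)
`y = x` → y = (9, 2, 6)
`x += (83, 83)` → x = (9, 2, 6, 83, 83)
`print(y)` → prints (9, 2, 6)

Answer:
[2, 4, 7, 91, 15]
(9, 2, 6)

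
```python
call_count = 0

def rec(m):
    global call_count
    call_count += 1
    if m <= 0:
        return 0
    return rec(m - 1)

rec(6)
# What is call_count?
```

Linear recursion stepping by 1: 7 calls from m=6 down to ≤0.

Answer: 7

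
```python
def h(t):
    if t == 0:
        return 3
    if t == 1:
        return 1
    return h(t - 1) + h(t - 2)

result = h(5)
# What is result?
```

Build up from base cases: h(0)=3, h(1)=1, h(2)=4, h(3)=5, h(4)=9, h(5)=14

Answer: 14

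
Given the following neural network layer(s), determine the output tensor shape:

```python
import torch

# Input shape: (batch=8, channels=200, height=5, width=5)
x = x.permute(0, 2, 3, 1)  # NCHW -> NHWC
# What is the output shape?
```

Input: (8, 200, 5, 5) -> Output: (8, 5, 5, 200)

Answer: (8, 5, 5, 200)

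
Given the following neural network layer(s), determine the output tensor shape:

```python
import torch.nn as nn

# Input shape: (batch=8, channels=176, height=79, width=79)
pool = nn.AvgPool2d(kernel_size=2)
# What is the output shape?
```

Input: (8, 176, 79, 79) -> Output: (8, 176, 39, 39)

Answer: (8, 176, 39, 39)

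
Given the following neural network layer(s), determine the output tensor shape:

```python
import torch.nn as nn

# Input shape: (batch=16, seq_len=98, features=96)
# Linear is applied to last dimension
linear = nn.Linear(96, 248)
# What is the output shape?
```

Input: (16, 98, 96) -> Output: (16, 98, 248)

Answer: (16, 98, 248)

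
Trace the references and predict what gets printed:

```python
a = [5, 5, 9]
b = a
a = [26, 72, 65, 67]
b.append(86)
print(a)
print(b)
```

Key concept: rebinding vs mutation: a is rebound to a new list, b still points at the original.
Step by step:
`a = [5, 5, 9]` → a = [5, 5, 9]
`b = a` → b = [5, 5, 9] (same object as a)
`a = [26, 72, 65, 67]` → a = [26, 72, 65, 67]
`b.append(86)` → b = [5, 5, 9, 86]
`print(a)` → prints [26, 72, 65, 67]
`print(b)` → prints [5, 5, 9, 86]

Answer:
[26, 72, 65, 67]
[5, 5, 9, 86]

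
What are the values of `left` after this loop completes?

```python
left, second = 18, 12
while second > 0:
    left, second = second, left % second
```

GCD of 18 and 12
`left` takes the values: 18 → 12 → 6

Answer: 6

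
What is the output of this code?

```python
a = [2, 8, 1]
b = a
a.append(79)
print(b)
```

Key concept: basic list aliasing.
Step by step:
`a = [2, 8, 1]` → a = [2, 8, 1]
`b = a` → b = [2, 8, 1] (same object as a)
`a.append(79)` → a = [2, 8, 1, 79] (same object as b); b = [2, 8, 1, 79] (same object as a)
`print(b)` → prints [2, 8, 1, 79]

Answer: [2, 8, 1, 79]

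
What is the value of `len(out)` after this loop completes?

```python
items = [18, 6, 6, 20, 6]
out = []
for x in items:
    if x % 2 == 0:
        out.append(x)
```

Count even numbers in [18, 6, 6, 20, 6]
`out` takes the values: [] → [18] → [18, 6] → [18, 6, 6] → [18, 6, 6, 20] → [18, 6, 6, 20, 6]
So `len(out)` = 5

Answer: 5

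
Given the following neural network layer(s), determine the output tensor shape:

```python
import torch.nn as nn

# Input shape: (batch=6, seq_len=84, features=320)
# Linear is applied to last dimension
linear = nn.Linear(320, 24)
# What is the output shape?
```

Input: (6, 84, 320) -> Output: (6, 84, 24)

Answer: (6, 84, 24)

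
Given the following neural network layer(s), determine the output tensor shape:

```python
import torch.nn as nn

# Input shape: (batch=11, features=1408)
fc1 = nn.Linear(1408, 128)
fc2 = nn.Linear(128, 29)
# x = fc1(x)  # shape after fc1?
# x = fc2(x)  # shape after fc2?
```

Input: (11, 1408) -> after fc1: (11, 128) -> Output: (11, 29)

Answer: (11, 29)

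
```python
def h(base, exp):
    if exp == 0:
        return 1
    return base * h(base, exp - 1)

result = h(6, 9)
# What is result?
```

h(6, 9) = 6 * 6 * 6 * 6 * 6 * 6 * 6 * 6 * 6 = 10077696

Answer: 10077696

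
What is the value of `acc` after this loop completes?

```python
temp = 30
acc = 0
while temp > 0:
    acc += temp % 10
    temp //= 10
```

Sum digits of 30
`acc` takes the values: 0 → 3

Answer: 3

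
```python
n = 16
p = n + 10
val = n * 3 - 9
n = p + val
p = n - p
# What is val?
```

Trace:
`n = 16` → n = 16
`p = n + 10` → p = 26
`val = n * 3 - 9` → val = 39
`n = p + val` → n = 65
`p = n - p` → p = 39
So val = 39

Answer: 39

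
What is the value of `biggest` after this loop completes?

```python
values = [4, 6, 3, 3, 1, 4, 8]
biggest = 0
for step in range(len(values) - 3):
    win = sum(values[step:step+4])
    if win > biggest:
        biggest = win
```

Max sum of 4-element window in [4, 6, 3, 3, 1, 4, 8]
`biggest` takes the values: 0 → 16

Answer: 16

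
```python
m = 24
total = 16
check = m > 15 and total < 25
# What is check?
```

Trace:
`m = 24` → m = 24
`total = 16` → total = 16
`check = m > 15 and total < 25` → check = True
So check = True

Answer: True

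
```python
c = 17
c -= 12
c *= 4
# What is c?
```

Trace:
`c = 17` → c = 17
`c -= 12` → c = 5
`c *= 4` → c = 20
So c = 20

Answer: 20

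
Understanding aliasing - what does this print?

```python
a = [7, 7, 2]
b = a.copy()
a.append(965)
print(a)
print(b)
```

Key concept: list.copy() creates independent copy.
Step by step:
`a = [7, 7, 2]` → a = [7, 7, 2]
`b = a.copy()` → b = [7, 7, 2]
`a.append(965)` → a = [7, 7, 2, 965]
`print(a)` → prints [7, 7, 2, 965]
`print(b)` → prints [7, 7, 2]

Answer:
[7, 7, 2, 965]
[7, 7, 2]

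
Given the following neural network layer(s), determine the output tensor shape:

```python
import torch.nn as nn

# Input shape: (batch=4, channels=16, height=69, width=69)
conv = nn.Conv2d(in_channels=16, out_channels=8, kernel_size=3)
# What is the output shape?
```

Input: (4, 16, 69, 69) -> Output: (4, 8, 67, 67)

Answer: (4, 8, 67, 67)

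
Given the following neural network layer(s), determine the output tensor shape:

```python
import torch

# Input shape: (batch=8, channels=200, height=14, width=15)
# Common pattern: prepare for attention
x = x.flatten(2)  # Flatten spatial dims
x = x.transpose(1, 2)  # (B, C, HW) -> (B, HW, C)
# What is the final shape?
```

Input: (8, 200, 14, 15) -> after flatten(2): (8, 200, 210) -> Output: (8, 210, 200)

Answer: (8, 210, 200)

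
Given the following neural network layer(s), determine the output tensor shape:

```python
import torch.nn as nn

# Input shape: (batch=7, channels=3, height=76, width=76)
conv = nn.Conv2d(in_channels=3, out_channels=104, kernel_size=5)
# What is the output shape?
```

Input: (7, 3, 76, 76) -> Output: (7, 104, 72, 72)

Answer: (7, 104, 72, 72)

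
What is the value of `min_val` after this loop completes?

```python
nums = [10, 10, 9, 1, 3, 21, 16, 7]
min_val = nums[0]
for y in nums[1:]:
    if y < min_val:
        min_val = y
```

Minimum of [10, 10, 9, 1, 3, 21, 16, 7]
`min_val` takes the values: 10 → 9 → 1

Answer: 1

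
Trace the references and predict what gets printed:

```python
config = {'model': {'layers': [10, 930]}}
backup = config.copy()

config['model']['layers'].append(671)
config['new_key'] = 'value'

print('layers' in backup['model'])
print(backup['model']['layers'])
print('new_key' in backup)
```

Key concept: shallow copy gotcha with nested dict.
Step by step:
`config = {'model': {'layers': [10, 930]}}` → config = {'model': {'layers': [10, 930]}}
`backup = config.copy()` → backup = {'model': {'layers': [10, 930]}}
`config['model']['layers'].append(671)` → config = {'model': {'layers': [10, 930, 671]}}; backup = {'model': {'layers': [10, 930, 671]}}
`config['new_key'] = 'value'` → config = {'model': {'layers': [10, 930, 671]}, 'new_key': 'value'}
`print('layers' in backup['model'])` → prints True
`print(backup['model']['layers'])` → prints [10, 930, 671]
`print('new_key' in backup)` → prints False

Answer:
True
[10, 930, 671]
False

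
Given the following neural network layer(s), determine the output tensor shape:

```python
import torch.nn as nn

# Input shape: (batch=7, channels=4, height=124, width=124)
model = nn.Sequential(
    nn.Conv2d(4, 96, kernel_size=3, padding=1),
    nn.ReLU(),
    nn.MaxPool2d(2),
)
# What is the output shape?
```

Input: (7, 4, 124, 124) -> after Conv2d: (7, 96, 124, 124) -> after ReLU: (7, 96, 124, 124) -> Output: (7, 96, 62, 62)

Answer: (7, 96, 62, 62)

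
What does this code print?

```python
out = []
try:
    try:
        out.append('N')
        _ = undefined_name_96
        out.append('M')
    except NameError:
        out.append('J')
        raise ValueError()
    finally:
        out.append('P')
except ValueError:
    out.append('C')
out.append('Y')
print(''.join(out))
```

Execution trace: 'N' (inner try body) → 'J' (inner except NameError) → 'P' (inner finally) → 'C' (outer except ValueError) → 'Y' (after the try/except). Output: NJPCY

Answer: NJPCY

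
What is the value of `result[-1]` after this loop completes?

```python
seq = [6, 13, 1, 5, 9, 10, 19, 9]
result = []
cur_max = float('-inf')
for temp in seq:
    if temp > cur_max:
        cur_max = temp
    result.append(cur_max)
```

Running max ends at 19
`result` takes the values: [] → [6] → [6, 13] → [6, 13, 13] → [6, 13, 13, 13] → [6, 13, 13, 13, 13] → [6, 13, 13, 13, 13, 13] → [6, 13, 13, 13, 13, 13, 19] → [6, 13, 13, 13, 13, 13, 19, 19]
So `result[-1]` = 19

Answer: 19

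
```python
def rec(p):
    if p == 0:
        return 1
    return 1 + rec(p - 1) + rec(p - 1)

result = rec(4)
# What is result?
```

rec(p) = 1 + 2·rec(p-1), rec(0)=1. Closed form: (1+1)·2^4 - 1 = 31.

Answer: 31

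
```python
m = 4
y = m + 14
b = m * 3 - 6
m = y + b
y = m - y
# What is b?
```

Trace:
`m = 4` → m = 4
`y = m + 14` → y = 18
`b = m * 3 - 6` → b = 6
`m = y + b` → m = 24
`y = m - y` → y = 6
So b = 6

Answer: 6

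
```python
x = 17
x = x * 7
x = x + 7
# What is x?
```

Trace:
`x = 17` → x = 17
`x = x * 7` → x = 119
`x = x + 7` → x = 126
So x = 126

Answer: 126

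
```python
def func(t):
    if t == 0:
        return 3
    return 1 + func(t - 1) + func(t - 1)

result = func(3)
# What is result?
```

func(t) = 1 + 2·func(t-1), func(0)=3. Closed form: (3+1)·2^3 - 1 = 31.

Answer: 31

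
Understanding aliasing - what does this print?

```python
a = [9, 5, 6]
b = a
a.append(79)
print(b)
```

Key concept: basic list aliasing.
Step by step:
`a = [9, 5, 6]` → a = [9, 5, 6]
`b = a` → b = [9, 5, 6] (same object as a)
`a.append(79)` → a = [9, 5, 6, 79] (same object as b); b = [9, 5, 6, 79] (same object as a)
`print(b)` → prints [9, 5, 6, 79]

Answer: [9, 5, 6, 79]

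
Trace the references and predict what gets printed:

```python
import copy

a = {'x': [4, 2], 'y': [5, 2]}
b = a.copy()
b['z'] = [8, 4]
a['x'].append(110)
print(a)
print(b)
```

Key concept: shallow copy of dict with mutable values.
Step by step:
`a = {'x': [4, 2], 'y': [5, 2]}` → a = {'x': [4, 2], 'y': [5, 2]}
`b = a.copy()` → b = {'x': [4, 2], 'y': [5, 2]}
`b['z'] = [8, 4]` → b = {'x': [4, 2], 'y': [5, 2], 'z': [8, 4]}
`a['x'].append(110)` → a = {'x': [4, 2, 110], 'y': [5, 2]}; b = {'x': [4, 2, 110], 'y': [5, 2], 'z': [8, 4]}
`print(a)` → prints {'x': [4, 2, 110], 'y': [5, 2]}
`print(b)` → prints {'x': [4, 2, 110], 'y': [5, 2], 'z': [8, 4]}

Answer:
{'x': [4, 2, 110], 'y': [5, 2]}
{'x': [4, 2, 110], 'y': [5, 2], 'z': [8, 4]}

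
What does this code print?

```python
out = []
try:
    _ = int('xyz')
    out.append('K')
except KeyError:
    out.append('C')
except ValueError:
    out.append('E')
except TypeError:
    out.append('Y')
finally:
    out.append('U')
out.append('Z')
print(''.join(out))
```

Execution trace: 'E' (except ValueError) → 'U' (finally) → 'Z' (after the try/except). Output: EUZ

Answer: EUZ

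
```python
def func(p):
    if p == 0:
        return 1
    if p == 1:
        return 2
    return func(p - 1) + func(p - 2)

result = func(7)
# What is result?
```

Build up from base cases: func(0)=1, func(1)=2, func(2)=3, func(3)=5, func(4)=8, func(5)=13, func(6)=21, ..., func(7)=34

Answer: 34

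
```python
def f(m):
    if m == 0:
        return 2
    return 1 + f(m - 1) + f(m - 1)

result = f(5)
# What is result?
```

f(m) = 1 + 2·f(m-1), f(0)=2. Closed form: (2+1)·2^5 - 1 = 95.

Answer: 95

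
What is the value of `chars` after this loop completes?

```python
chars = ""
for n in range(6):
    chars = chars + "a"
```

Repeat 'a' 6 times
`chars` takes the values: "" → "a" → "aa" → "aaa" → "aaaa" → "aaaaa" → "aaaaaa"

Answer: "aaaaaa"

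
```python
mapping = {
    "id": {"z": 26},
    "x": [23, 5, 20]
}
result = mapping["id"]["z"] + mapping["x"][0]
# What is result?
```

Trace:
`mapping = { ...` → mapping = {'id': {'z': 26}, 'x': [23, 5, 20]}
`result = mapping["id"]["z"] + mapping["x"][0]` → result = 49
So result = 49

Answer: 49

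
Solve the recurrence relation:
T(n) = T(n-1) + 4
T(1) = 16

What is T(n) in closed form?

Unrolling: T(n) = T(1) + 4·(n-1) = 16 + 4(n-1) = 4n + 12.

Answer: T(n) = 4n + 12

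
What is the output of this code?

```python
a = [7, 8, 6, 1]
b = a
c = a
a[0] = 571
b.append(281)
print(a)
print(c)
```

Key concept: multiple aliases.
Step by step:
`a = [7, 8, 6, 1]` → a = [7, 8, 6, 1]
`b = a` → b = [7, 8, 6, 1] (same object as a)
`c = a` → c = [7, 8, 6, 1] (same object as a, b)
`a[0] = 571` → a = [571, 8, 6, 1] (same object as b, c); b = [571, 8, 6, 1] (same object as a, c); c = [571, 8, 6, 1] (same object as a, b)
`b.append(281)` → a = [571, 8, 6, 1, 281] (same object as b, c); b = [571, 8, 6, 1, 281] (same object as a, c); c = [571, 8, 6, 1, 281] (same object as a, b)
`print(a)` → prints [571, 8, 6, 1, 281]
`print(c)` → prints [571, 8, 6, 1, 281]

Answer:
[571, 8, 6, 1, 281]
[571, 8, 6, 1, 281]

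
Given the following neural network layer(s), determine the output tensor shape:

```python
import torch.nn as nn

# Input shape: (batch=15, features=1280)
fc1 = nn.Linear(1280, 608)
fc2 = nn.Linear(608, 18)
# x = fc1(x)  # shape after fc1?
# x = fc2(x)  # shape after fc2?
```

Input: (15, 1280) -> after fc1: (15, 608) -> Output: (15, 18)

Answer: (15, 18)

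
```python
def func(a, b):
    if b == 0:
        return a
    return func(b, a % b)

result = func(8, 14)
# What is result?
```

func(8, 14) -> func(14, 8) -> func(8, 6) -> func(6, 2) -> func(2, 0) -> 2

Answer: 2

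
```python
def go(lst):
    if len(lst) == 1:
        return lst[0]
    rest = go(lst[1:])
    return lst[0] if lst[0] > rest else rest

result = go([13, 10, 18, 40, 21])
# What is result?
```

Recursive max over [13, 10, 18, 40, 21] = 40

Answer: 40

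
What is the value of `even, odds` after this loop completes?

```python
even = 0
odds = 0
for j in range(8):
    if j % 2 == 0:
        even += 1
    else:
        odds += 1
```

Count evens and odds in range(8)
`even, odds` takes the values: (0, 0) → (1, 0) → (1, 1) → (2, 1) → (2, 2) → (3, 2) → (3, 3) → (4, 3) → (4, 4)

Answer: 4, 4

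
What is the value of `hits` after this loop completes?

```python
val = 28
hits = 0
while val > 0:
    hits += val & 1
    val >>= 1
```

Count set bits in 28 (binary: 0b11100)
`hits` takes the values: 0 → 1 → 2 → 3

Answer: 3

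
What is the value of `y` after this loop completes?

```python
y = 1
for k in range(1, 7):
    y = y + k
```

Start at 1, add 1 through 6
`y` takes the values: 1 → 2 → 4 → 7 → 11 → 16 → 22

Answer: 22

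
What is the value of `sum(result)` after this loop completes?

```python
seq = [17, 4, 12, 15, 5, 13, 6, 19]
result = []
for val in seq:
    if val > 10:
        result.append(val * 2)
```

Sum of doubled values > 10
`result` takes the values: [] → [34] → [34, 24] → [34, 24, 30] → [34, 24, 30, 26] → [34, 24, 30, 26, 38]
So `sum(result)` = 152

Answer: 152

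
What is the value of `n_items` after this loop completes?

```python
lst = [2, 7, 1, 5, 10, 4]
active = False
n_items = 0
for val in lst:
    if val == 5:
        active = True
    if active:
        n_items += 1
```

Count elements after first 5 in [2, 7, 1, 5, 10, 4]
`n_items` takes the values: 0 → 1 → 2 → 3

Answer: 3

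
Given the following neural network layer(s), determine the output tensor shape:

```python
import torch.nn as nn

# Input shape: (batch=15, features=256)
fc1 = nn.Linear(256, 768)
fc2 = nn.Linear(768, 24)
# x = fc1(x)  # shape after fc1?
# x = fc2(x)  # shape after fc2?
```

Input: (15, 256) -> after fc1: (15, 768) -> Output: (15, 24)

Answer: (15, 24)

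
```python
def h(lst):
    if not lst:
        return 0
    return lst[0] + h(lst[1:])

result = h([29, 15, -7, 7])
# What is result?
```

29 + 15 + (-7) + 7 + 0 = 44

Answer: 44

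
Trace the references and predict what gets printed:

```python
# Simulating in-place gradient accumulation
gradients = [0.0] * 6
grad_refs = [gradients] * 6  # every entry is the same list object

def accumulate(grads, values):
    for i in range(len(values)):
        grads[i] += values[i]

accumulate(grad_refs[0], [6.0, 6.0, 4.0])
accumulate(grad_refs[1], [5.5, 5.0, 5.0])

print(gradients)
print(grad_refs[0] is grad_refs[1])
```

Key concept: gradient accumulation aliasing.
Step by step:
`gradients = [0.0] * 6` → gradients = [0.0, 0.0, 0.0, 0.0, 0.0, 0.0]
`grad_refs = [gradients] * 6` → grad_refs = [[0.0, 0.0, 0.0, 0.0, 0.0, 0.0], [0.0, 0.0, 0.0, 0.0, 0.0, 0.0], [0.0, 0.0, 0.0, 0.0, 0.0, 0.0], [0.0, 0.0, 0.0, 0.0, 0.0, 0.0], [0.0, 0.0, 0.0, 0.0, 0.0, 0.0], [0.0, 0.0, 0.0, 0.0, 0.0, 0.0]]
`accumulate(grad_refs[0], [6.0, 6.0, 4.0])` → gradients = [6.0, 6.0, 4.0, 0.0, 0.0, 0.0]; grad_refs = [[6.0, 6.0, 4.0, 0.0, 0.0, 0.0], [6.0, 6.0, 4.0, 0.0, 0.0, 0.0], [6.0, 6.0, 4.0, 0.0, 0.0, 0.0], [6.0, 6.0, 4.0, 0.0, 0.0, 0.0], [6.0, 6.0, 4.0, 0.0, 0.0, 0.0], [6.0, 6.0, 4.0, 0.0, 0.0, 0.0]]
`accumulate(grad_refs[1], [5.5, 5.0, 5.0])` → gradients = [11.5, 11.0, 9.0, 0.0, 0.0, 0.0]; grad_refs = [[11.5, 11.0, 9.0, 0.0, 0.0, 0.0], [11.5, 11.0, 9.0, 0.0, 0.0, 0.0], [11.5, 11.0, 9.0, 0.0, 0.0, 0.0], [11.5, 11.0, 9.0, 0.0, 0.0, 0.0], [11.5, 11.0, 9.0, 0.0, 0.0, 0.0], [11.5, 11.0, 9.0, 0.0, 0.0, 0.0]]
`print(gradients)` → prints [11.5, 11.0, 9.0, 0.0, 0.0, 0.0]
`print(grad_refs[0] is grad_refs[1])` → prints True

Answer:
[11.5, 11.0, 9.0, 0.0, 0.0, 0.0]
True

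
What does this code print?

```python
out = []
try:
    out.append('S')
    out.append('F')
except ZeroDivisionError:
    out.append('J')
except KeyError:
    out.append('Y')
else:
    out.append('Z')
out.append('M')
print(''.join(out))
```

Execution trace: 'S' (try body) → 'F' (try body, no exception) → 'Z' (else) → 'M' (after the try/except). Output: SFZM

Answer: SFZM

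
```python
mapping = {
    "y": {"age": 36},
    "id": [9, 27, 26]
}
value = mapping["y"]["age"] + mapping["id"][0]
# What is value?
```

Trace:
`mapping = { ...` → mapping = {'y': {'age': 36}, 'id': [9, 27, 26]}
`value = mapping["y"]["age"] + mapping["id"][0]` → value = 45
So value = 45

Answer: 45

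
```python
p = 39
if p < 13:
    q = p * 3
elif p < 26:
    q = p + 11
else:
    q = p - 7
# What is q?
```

Trace:
`p = 39` → p = 39
`if p < 13: ...` → p < 13 is False, p < 26 is False, take else branch → q = 32
So q = 32

Answer: 32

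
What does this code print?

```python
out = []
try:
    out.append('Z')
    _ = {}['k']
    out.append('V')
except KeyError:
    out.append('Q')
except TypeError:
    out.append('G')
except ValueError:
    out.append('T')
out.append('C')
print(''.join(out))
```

Execution trace: 'Z' (try body) → 'Q' (except KeyError) → 'C' (after the try/except). Output: ZQC

Answer: ZQC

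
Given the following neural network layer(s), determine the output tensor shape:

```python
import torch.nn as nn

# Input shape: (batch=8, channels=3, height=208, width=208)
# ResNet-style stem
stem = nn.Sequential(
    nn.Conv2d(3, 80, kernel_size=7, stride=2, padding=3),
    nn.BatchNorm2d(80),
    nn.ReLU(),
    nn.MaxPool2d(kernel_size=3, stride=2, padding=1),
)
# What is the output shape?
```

Input: (8, 3, 208, 208) -> after Conv2d 7x7 stride=2: (8, 80, 104, 104) -> Output: (8, 80, 52, 52)

Answer: (8, 80, 52, 52)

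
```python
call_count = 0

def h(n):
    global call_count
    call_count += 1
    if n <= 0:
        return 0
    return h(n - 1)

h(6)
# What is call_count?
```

Linear recursion stepping by 1: 7 calls from n=6 down to ≤0.

Answer: 7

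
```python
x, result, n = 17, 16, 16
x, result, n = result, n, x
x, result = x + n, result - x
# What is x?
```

Trace:
`x, result, n = 17, 16, 16` → x = 17; result = 16; n = 16
`x, result, n = result, n, x` → x = 16; result = 16; n = 17
`x, result = x + n, result - x` → x = 33; result = 0
So x = 33

Answer: 33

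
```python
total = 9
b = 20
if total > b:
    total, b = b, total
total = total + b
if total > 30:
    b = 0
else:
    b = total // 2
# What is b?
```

Trace:
`total = 9` → total = 9
`b = 20` → b = 20
`if total > b: ...` → total > b is False → no variable changes
`total = total + b` → total = 29
`if total > 30: ...` → total > 30 is False, take else branch → b = 14
So b = 14

Answer: 14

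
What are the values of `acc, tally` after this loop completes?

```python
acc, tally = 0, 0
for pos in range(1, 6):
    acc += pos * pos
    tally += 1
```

Sum of squares and count
`acc, tally` takes the values: (0, 0) → (1, 0) → (1, 1) → (5, 1) → (5, 2) → (14, 2) → (14, 3) → (30, 3) → (30, 4) → (55, 4) → (55, 5)

Answer: 55, 5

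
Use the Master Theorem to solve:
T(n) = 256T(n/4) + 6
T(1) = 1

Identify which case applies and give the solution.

a=256, b=4, f(n)=6. log_4(256) = 4. Since c=0 < 4, Case 1 applies: T(n) = Θ(n^log_b(a)) = O(n^4).

Answer: O(n^4) - Case 1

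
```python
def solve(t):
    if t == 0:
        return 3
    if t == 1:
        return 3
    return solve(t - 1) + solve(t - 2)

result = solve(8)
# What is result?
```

Build up from base cases: solve(0)=3, solve(1)=3, solve(2)=6, solve(3)=9, solve(4)=15, solve(5)=24, solve(6)=39, ..., solve(8)=102

Answer: 102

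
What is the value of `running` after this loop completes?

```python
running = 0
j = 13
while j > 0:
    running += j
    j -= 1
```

Sum 13 down to 1
`running` takes the values: 0 → 13 → 25 → 36 → 46 → 55 → 63 → 70 → 76 → 81 → 85 → 88 → 90 → 91

Answer: 91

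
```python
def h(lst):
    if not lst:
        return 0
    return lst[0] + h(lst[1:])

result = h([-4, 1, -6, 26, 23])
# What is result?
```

(-4) + 1 + (-6) + 26 + 23 + 0 = 40

Answer: 40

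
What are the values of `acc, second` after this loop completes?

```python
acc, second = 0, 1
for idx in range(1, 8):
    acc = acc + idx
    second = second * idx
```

Sum and factorial of 1 to 7
`acc, second` takes the values: (0, 1) → (1, 1) → (3, 1) → (3, 2) → (6, 2) → (6, 6) → (10, 6) → (10, 24) → (15, 24) → (15, 120) → (21, 120) → (21, 720) → (28, 720) → (28, 5040)

Answer: 28, 5040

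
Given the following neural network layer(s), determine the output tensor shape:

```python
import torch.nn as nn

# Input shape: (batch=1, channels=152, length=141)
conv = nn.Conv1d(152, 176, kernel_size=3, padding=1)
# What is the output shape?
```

Input: (1, 152, 141) -> Output: (1, 176, 141)

Answer: (1, 176, 141)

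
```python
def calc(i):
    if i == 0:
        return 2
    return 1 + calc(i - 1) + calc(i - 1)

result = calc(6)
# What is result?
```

calc(i) = 1 + 2·calc(i-1), calc(0)=2. Closed form: (2+1)·2^6 - 1 = 191.

Answer: 191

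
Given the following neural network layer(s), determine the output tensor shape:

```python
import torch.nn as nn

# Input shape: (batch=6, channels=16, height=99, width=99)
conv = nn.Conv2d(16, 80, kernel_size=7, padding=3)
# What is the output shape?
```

Input: (6, 16, 99, 99) -> Output: (6, 80, 99, 99)

Answer: (6, 80, 99, 99)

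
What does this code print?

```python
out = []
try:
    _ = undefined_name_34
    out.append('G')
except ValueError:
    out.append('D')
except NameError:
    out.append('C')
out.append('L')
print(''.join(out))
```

Execution trace: 'C' (except NameError) → 'L' (after the try/except). Output: CL

Answer: CL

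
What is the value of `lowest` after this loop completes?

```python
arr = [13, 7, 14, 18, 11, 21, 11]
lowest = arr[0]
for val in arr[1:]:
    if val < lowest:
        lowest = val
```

Minimum of [13, 7, 14, 18, 11, 21, 11]
`lowest` takes the values: 13 → 7

Answer: 7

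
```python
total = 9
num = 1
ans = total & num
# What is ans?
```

Trace:
`total = 9` → total = 9
`num = 1` → num = 1
`ans = total & num` → ans = 1
So ans = 1

Answer: 1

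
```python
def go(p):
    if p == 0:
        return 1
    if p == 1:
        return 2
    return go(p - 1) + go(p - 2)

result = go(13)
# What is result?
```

Build up from base cases: go(0)=1, go(1)=2, go(2)=3, go(3)=5, go(4)=8, go(5)=13, go(6)=21, ..., go(13)=610

Answer: 610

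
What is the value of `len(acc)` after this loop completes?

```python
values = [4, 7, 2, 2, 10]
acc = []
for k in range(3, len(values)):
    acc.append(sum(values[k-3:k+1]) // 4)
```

Number of 4-element averages
`acc` takes the values: [] → [3] → [3, 5]
So `len(acc)` = 2

Answer: 2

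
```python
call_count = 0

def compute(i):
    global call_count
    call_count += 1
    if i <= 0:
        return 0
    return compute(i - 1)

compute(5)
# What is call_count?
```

Linear recursion stepping by 1: 6 calls from i=5 down to ≤0.

Answer: 6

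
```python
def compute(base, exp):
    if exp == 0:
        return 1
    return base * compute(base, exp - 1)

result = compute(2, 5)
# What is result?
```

compute(2, 5) = 2 * 2 * 2 * 2 * 2 = 32

Answer: 32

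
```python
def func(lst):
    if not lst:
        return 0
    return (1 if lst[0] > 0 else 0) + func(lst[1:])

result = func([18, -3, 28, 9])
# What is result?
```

Count of positive elements in [18, -3, 28, 9] = 3

Answer: 3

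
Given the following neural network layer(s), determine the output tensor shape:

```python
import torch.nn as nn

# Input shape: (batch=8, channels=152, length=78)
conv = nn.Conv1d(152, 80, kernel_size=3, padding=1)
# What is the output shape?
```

Input: (8, 152, 78) -> Output: (8, 80, 78)

Answer: (8, 80, 78)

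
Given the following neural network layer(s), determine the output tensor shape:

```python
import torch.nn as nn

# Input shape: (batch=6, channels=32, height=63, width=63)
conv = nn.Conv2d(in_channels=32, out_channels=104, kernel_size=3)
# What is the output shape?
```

Input: (6, 32, 63, 63) -> Output: (6, 104, 61, 61)

Answer: (6, 104, 61, 61)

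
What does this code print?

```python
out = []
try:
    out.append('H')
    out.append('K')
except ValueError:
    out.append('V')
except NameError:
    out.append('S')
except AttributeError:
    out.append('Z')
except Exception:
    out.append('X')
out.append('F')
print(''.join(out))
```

Execution trace: 'H' (try body) → 'K' (try body, no exception) → 'F' (after the try/except). Output: HKF

Answer: HKF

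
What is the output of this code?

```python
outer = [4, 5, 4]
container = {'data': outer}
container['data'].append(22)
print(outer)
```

Key concept: dict holds reference to list.
Step by step:
`outer = [4, 5, 4]` → outer = [4, 5, 4]
`container = {'data': outer}` → container = {'data': [4, 5, 4]}
`container['data'].append(22)` → outer = [4, 5, 4, 22]; container = {'data': [4, 5, 4, 22]}
`print(outer)` → prints [4, 5, 4, 22]

Answer: [4, 5, 4, 22]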